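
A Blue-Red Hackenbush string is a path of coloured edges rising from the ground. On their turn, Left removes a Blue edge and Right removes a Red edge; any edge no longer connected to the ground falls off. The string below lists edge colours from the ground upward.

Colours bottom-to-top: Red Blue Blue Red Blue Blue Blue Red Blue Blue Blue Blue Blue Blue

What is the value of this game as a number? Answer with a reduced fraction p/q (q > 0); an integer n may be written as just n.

val(R) = { · | 0 } so -1
val(RB) = { -1 | 0 } so -1/2
val(RBB) = { -1; -1/2 | 0 } so -1/4
val(RBBR) = { -1; -1/2 | -1/4; 0 } so -3/8
val(RBBRB) = { -1; -1/2; -3/8 | -1/4; 0 } so -5/16
val(RBBRBB) = { -1; -1/2; -3/8; -5/16 | -1/4; 0 } so -9/32
val(RBBRBBB) = { -1; -1/2; -3/8; -5/16; -9/32 | -1/4; 0 } so -17/64
val(RBBRBBBR) = { -1; -1/2; -3/8; -5/16; -9/32 | -17/64; -1/4; 0 } so -35/128
val(RBBRBBBRB) = { -1; -1/2; -3/8; -5/16; -9/32; -35/128 | -17/64; -1/4; 0 } so -69/256
val(RBBRBBBRBB) = { -1; -1/2; -3/8; -5/16; -9/32; -35/128; -69/256 | -17/64; -1/4; 0 } so -137/512
val(RBBRBBBRBBB) = { -1; -1/2; -3/8; -5/16; -9/32; -35/128; -69/256; -137/512 | -17/64; -1/4; 0 } so -273/1024
val(RBBRBBBRBBBB) = { -1; -1/2; -3/8; -5/16; -9/32; -35/128; -69/256; -137/512; -273/1024 | -17/64; -1/4; 0 } so -545/2048
val(RBBRBBBRBBBBB) = { -1; -1/2; -3/8; -5/16; -9/32; -35/128; -69/256; -137/512; -273/1024; -545/2048 | -17/64; -1/4; 0 } so -1089/4096
val(RBBRBBBRBBBBBB) = { -1; -1/2; -3/8; -5/16; -9/32; -35/128; -69/256; -137/512; -273/1024; -545/2048; -1089/4096 | -17/64; -1/4; 0 } so -2177/8192

-2177/8192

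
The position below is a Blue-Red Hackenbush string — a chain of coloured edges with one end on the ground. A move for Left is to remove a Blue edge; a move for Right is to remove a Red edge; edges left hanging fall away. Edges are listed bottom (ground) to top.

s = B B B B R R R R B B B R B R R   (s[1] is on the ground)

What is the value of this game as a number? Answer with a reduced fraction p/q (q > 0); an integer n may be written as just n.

1 of 15 · B · max L 0 · min R +∞ → 1
2 of 15 · BB · max L 1 · min R +∞ → 2
3 of 15 · BBB · max L 2 · min R +∞ → 3
4 of 15 · BBBB · max L 3 · min R +∞ → 4
5 of 15 · BBBBR · max L 3 · min R 4 → 7/2
6 of 15 · BBBBRR · max L 3 · min R 7/2 → 13/4
7 of 15 · BBBBRRR · max L 3 · min R 13/4 → 25/8
8 of 15 · BBBBRRRR · max L 3 · min R 25/8 → 49/16
9 of 15 · BBBBRRRRB · max L 49/16 · min R 25/8 → 99/32
10 of 15 · BBBBRRRRBB · max L 99/32 · min R 25/8 → 199/64
11 of 15 · BBBBRRRRBBB · max L 199/64 · min R 25/8 → 399/128
12 of 15 · BBBBRRRRBBBR · max L 199/64 · min R 399/128 → 797/256
13 of 15 · BBBBRRRRBBBRB · max L 797/256 · min R 399/128 → 1595/512
14 of 15 · BBBBRRRRBBBRBR · max L 797/256 · min R 1595/512 → 3189/1024
15 of 15 · BBBBRRRRBBBRBRR · max L 797/256 · min R 3189/1024 → 6377/2048

6377/2048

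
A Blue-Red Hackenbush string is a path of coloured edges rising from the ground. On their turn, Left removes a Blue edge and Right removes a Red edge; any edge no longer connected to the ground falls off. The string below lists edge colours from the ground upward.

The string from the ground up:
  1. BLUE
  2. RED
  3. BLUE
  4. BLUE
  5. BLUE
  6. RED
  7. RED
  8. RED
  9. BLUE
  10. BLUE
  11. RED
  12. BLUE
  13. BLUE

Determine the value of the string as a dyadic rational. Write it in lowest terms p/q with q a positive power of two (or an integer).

3639/4096

val(B) = { 0 |  } gives 1
val(BR) = { 0 | 1 } gives 1/2
val(BRB) = { 0, 1/2 | 1 } gives 3/4
val(BRBB) = { 0, 1/2, 3/4 | 1 } gives 7/8
val(BRBBB) = { 0, 1/2, 3/4, 7/8 | 1 } gives 15/16
val(BRBBBR) = { 0, 1/2, 3/4, 7/8 | 15/16, 1 } gives 29/32
val(BRBBBRR) = { 0, 1/2, 3/4, 7/8 | 29/32, 15/16, 1 } gives 57/64
val(BRBBBRRR) = { 0, 1/2, 3/4, 7/8 | 57/64, 29/32, 15/16, 1 } gives 113/128
val(BRBBBRRRB) = { 0, 1/2, 3/4, 7/8, 113/128 | 57/64, 29/32, 15/16, 1 } gives 227/256
val(BRBBBRRRBB) = { 0, 1/2, 3/4, 7/8, 113/128, 227/256 | 57/64, 29/32, 15/16, 1 } gives 455/512
val(BRBBBRRRBBR) = { 0, 1/2, 3/4, 7/8, 113/128, 227/256 | 455/512, 57/64, 29/32, 15/16, 1 } gives 909/1024
val(BRBBBRRRBBRB) = { 0, 1/2, 3/4, 7/8, 113/128, 227/256, 909/1024 | 455/512, 57/64, 29/32, 15/16, 1 } gives 1819/2048
val(BRBBBRRRBBRBB) = { 0, 1/2, 3/4, 7/8, 113/128, 227/256, 909/1024, 1819/2048 | 455/512, 57/64, 29/32, 15/16, 1 } gives 3639/4096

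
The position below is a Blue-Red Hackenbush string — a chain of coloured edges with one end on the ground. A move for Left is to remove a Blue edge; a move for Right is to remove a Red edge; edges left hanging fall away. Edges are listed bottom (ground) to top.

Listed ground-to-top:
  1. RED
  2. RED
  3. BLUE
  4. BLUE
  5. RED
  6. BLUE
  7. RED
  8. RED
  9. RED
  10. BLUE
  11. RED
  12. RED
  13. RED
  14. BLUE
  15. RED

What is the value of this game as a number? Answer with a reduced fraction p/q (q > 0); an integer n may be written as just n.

-11195/8192

Build value(s[:k]) for k = 1..15, string s = RED RED BLUE BLUE RED BLUE RED RED RED BLUE RED RED RED BLUE RED.
R: Left { ∅ }, Right { 0 } so simplest -1
RR: Left { ∅ }, Right { -1 0 } so simplest -2
RRB: Left { -2 }, Right { -1 0 } so simplest -3/2
RRBB: Left { -2 -3/2 }, Right { -1 0 } so simplest -5/4
RRBBR: Left { -2 -3/2 }, Right { -5/4 -1 0 } so simplest -11/8
RRBBRB: Left { -2 -3/2 -11/8 }, Right { -5/4 -1 0 } so simplest -21/16
RRBBRBR: Left { -2 -3/2 -11/8 }, Right { -21/16 -5/4 -1 0 } so simplest -43/32
RRBBRBRR: Left { -2 -3/2 -11/8 }, Right { -43/32 -21/16 -5/4 -1 0 } so simplest -87/64
RRBBRBRRR: Left { -2 -3/2 -11/8 }, Right { -87/64 -43/32 -21/16 -5/4 -1 0 } so simplest -175/128
RRBBRBRRRB: Left { -2 -3/2 -11/8 -175/128 }, Right { -87/64 -43/32 -21/16 -5/4 -1 0 } so simplest -349/256
RRBBRBRRRBR: Left { -2 -3/2 -11/8 -175/128 }, Right { -349/256 -87/64 -43/32 -21/16 -5/4 -1 0 } so simplest -699/512
RRBBRBRRRBRR: Left { -2 -3/2 -11/8 -175/128 }, Right { -699/512 -349/256 -87/64 -43/32 -21/16 -5/4 -1 0 } so simplest -1399/1024
RRBBRBRRRBRRR: Left { -2 -3/2 -11/8 -175/128 }, Right { -1399/1024 -699/512 -349/256 -87/64 -43/32 -21/16 -5/4 -1 0 } so simplest -2799/2048
RRBBRBRRRBRRRB: Left { -2 -3/2 -11/8 -175/128 -2799/2048 }, Right { -1399/1024 -699/512 -349/256 -87/64 -43/32 -21/16 -5/4 -1 0 } so simplest -5597/4096
RRBBRBRRRBRRRBR: Left { -2 -3/2 -11/8 -175/128 -2799/2048 }, Right { -5597/4096 -1399/1024 -699/512 -349/256 -87/64 -43/32 -21/16 -5/4 -1 0 } so simplest -11195/8192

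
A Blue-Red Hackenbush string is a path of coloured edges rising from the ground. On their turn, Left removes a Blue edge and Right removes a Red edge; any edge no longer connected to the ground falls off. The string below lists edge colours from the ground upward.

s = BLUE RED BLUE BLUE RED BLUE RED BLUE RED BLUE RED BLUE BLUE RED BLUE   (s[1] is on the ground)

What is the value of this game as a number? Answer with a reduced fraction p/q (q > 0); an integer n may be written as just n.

Build value(s[:k]) for k = 1..15, string s = BLUE RED BLUE BLUE RED BLUE RED BLUE RED BLUE RED BLUE BLUE RED BLUE.
B: Left { 0 }, Right { · } so simplest 1
BR: Left { 0 }, Right { 1 } so simplest 1/2
BRB: Left { 0; 1/2 }, Right { 1 } so simplest 3/4
BRBB: Left { 0; 1/2; 3/4 }, Right { 1 } so simplest 7/8
BRBBR: Left { 0; 1/2; 3/4 }, Right { 7/8; 1 } so simplest 13/16
BRBBRB: Left { 0; 1/2; 3/4; 13/16 }, Right { 7/8; 1 } so simplest 27/32
BRBBRBR: Left { 0; 1/2; 3/4; 13/16 }, Right { 27/32; 7/8; 1 } so simplest 53/64
BRBBRBRB: Left { 0; 1/2; 3/4; 13/16; 53/64 }, Right { 27/32; 7/8; 1 } so simplest 107/128
BRBBRBRBR: Left { 0; 1/2; 3/4; 13/16; 53/64 }, Right { 107/128; 27/32; 7/8; 1 } so simplest 213/256
BRBBRBRBRB: Left { 0; 1/2; 3/4; 13/16; 53/64; 213/256 }, Right { 107/128; 27/32; 7/8; 1 } so simplest 427/512
BRBBRBRBRBR: Left { 0; 1/2; 3/4; 13/16; 53/64; 213/256 }, Right { 427/512; 107/128; 27/32; 7/8; 1 } so simplest 853/1024
BRBBRBRBRBRB: Left { 0; 1/2; 3/4; 13/16; 53/64; 213/256; 853/1024 }, Right { 427/512; 107/128; 27/32; 7/8; 1 } so simplest 1707/2048
BRBBRBRBRBRBB: Left { 0; 1/2; 3/4; 13/16; 53/64; 213/256; 853/1024; 1707/2048 }, Right { 427/512; 107/128; 27/32; 7/8; 1 } so simplest 3415/4096
BRBBRBRBRBRBBR: Left { 0; 1/2; 3/4; 13/16; 53/64; 213/256; 853/1024; 1707/2048 }, Right { 3415/4096; 427/512; 107/128; 27/32; 7/8; 1 } so simplest 6829/8192
BRBBRBRBRBRBBRB: Left { 0; 1/2; 3/4; 13/16; 53/64; 213/256; 853/1024; 1707/2048; 6829/8192 }, Right { 3415/4096; 427/512; 107/128; 27/32; 7/8; 1 } so simplest 13659/16384

13659/16384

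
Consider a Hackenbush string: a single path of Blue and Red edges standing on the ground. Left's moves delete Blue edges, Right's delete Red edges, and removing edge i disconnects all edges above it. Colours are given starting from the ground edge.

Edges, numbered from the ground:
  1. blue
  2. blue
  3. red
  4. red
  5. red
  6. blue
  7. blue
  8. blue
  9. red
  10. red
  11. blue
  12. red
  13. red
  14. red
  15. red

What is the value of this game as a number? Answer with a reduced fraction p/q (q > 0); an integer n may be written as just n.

G(b) = { 0 |  } — 1
G(bb) = { 0 1 |  } — 2
G(bbr) = { 0 1 | 2 } — 3/2
G(bbrr) = { 0 1 | 3/2 2 } — 5/4
G(bbrrr) = { 0 1 | 5/4 3/2 2 } — 9/8
G(bbrrrb) = { 0 1 9/8 | 5/4 3/2 2 } — 19/16
G(bbrrrbb) = { 0 1 9/8 19/16 | 5/4 3/2 2 } — 39/32
G(bbrrrbbb) = { 0 1 9/8 19/16 39/32 | 5/4 3/2 2 } — 79/64
G(bbrrrbbbr) = { 0 1 9/8 19/16 39/32 | 79/64 5/4 3/2 2 } — 157/128
G(bbrrrbbbrr) = { 0 1 9/8 19/16 39/32 | 157/128 79/64 5/4 3/2 2 } — 313/256
G(bbrrrbbbrrb) = { 0 1 9/8 19/16 39/32 313/256 | 157/128 79/64 5/4 3/2 2 } — 627/512
G(bbrrrbbbrrbr) = { 0 1 9/8 19/16 39/32 313/256 | 627/512 157/128 79/64 5/4 3/2 2 } — 1253/1024
G(bbrrrbbbrrbrr) = { 0 1 9/8 19/16 39/32 313/256 | 1253/1024 627/512 157/128 79/64 5/4 3/2 2 } — 2505/2048
G(bbrrrbbbrrbrrr) = { 0 1 9/8 19/16 39/32 313/256 | 2505/2048 1253/1024 627/512 157/128 79/64 5/4 3/2 2 } — 5009/4096
G(bbrrrbbbrrbrrrr) = { 0 1 9/8 19/16 39/32 313/256 | 5009/4096 2505/2048 1253/1024 627/512 157/128 79/64 5/4 3/2 2 } — 10017/8192

10017/8192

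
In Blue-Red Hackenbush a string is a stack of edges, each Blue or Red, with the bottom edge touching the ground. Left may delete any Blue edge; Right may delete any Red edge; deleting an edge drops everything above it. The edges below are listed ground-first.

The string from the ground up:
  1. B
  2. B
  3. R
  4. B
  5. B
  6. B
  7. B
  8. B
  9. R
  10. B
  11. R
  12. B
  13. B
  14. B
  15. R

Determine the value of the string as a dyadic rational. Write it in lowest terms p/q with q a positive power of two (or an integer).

16221/8192

Prefix values for B B R B B B B B R B R B B B R via {L|R} + simplicity:
B: Left { 0 }, Right { · } → simplest 1
BB: Left { 0 1 }, Right { · } → simplest 2
BBR: Left { 0 1 }, Right { 2 } → simplest 3/2
BBRB: Left { 0 1 3/2 }, Right { 2 } → simplest 7/4
BBRBB: Left { 0 1 3/2 7/4 }, Right { 2 } → simplest 15/8
BBRBBB: Left { 0 1 3/2 7/4 15/8 }, Right { 2 } → simplest 31/16
BBRBBBB: Left { 0 1 3/2 7/4 15/8 31/16 }, Right { 2 } → simplest 63/32
BBRBBBBB: Left { 0 1 3/2 7/4 15/8 31/16 63/32 }, Right { 2 } → simplest 127/64
BBRBBBBBR: Left { 0 1 3/2 7/4 15/8 31/16 63/32 }, Right { 127/64 2 } → simplest 253/128
BBRBBBBBRB: Left { 0 1 3/2 7/4 15/8 31/16 63/32 253/128 }, Right { 127/64 2 } → simplest 507/256
BBRBBBBBRBR: Left { 0 1 3/2 7/4 15/8 31/16 63/32 253/128 }, Right { 507/256 127/64 2 } → simplest 1013/512
BBRBBBBBRBRB: Left { 0 1 3/2 7/4 15/8 31/16 63/32 253/128 1013/512 }, Right { 507/256 127/64 2 } → simplest 2027/1024
BBRBBBBBRBRBB: Left { 0 1 3/2 7/4 15/8 31/16 63/32 253/128 1013/512 2027/1024 }, Right { 507/256 127/64 2 } → simplest 4055/2048
BBRBBBBBRBRBBB: Left { 0 1 3/2 7/4 15/8 31/16 63/32 253/128 1013/512 2027/1024 4055/2048 }, Right { 507/256 127/64 2 } → simplest 8111/4096
BBRBBBBBRBRBBBR: Left { 0 1 3/2 7/4 15/8 31/16 63/32 253/128 1013/512 2027/1024 4055/2048 }, Right { 8111/4096 507/256 127/64 2 } → simplest 16221/8192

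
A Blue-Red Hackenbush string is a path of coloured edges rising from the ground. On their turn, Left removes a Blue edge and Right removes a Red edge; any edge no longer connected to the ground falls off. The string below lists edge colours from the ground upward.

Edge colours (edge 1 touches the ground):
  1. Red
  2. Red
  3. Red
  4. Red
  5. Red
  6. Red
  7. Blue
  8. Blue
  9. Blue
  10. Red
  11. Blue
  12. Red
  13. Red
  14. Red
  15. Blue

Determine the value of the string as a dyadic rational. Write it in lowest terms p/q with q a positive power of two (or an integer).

1 of 15 · R · max L −∞ · min R 0 → -1
2 of 15 · RR · max L −∞ · min R -1 → -2
3 of 15 · RRR · max L −∞ · min R -2 → -3
4 of 15 · RRRR · max L −∞ · min R -3 → -4
5 of 15 · RRRRR · max L −∞ · min R -4 → -5
6 of 15 · RRRRRR · max L −∞ · min R -5 → -6
7 of 15 · RRRRRRB · max L -6 · min R -5 → -11/2
8 of 15 · RRRRRRBB · max L -11/2 · min R -5 → -21/4
9 of 15 · RRRRRRBBB · max L -21/4 · min R -5 → -41/8
10 of 15 · RRRRRRBBBR · max L -21/4 · min R -41/8 → -83/16
11 of 15 · RRRRRRBBBRB · max L -83/16 · min R -41/8 → -165/32
12 of 15 · RRRRRRBBBRBR · max L -83/16 · min R -165/32 → -331/64
13 of 15 · RRRRRRBBBRBRR · max L -83/16 · min R -331/64 → -663/128
14 of 15 · RRRRRRBBBRBRRR · max L -83/16 · min R -663/128 → -1327/256
15 of 15 · RRRRRRBBBRBRRRB · max L -1327/256 · min R -663/128 → -2653/512

-2653/512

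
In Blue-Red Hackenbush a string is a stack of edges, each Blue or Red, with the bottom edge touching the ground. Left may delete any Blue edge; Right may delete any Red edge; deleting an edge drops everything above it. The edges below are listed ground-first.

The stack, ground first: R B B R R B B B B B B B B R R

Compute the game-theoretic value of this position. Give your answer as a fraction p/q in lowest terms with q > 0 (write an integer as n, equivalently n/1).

Prefix values for R B B R R B B B B B B B B R R via {L|R} + simplicity:
edge 1 of 15 (R): { — | 0 } → -1
edge 2 of 15 (B): { -1 | 0 } → -1/2
edge 3 of 15 (B): { -1; -1/2 | 0 } → -1/4
edge 4 of 15 (R): { -1; -1/2 | -1/4; 0 } → -3/8
edge 5 of 15 (R): { -1; -1/2 | -3/8; -1/4; 0 } → -7/16
edge 6 of 15 (B): { -1; -1/2; -7/16 | -3/8; -1/4; 0 } → -13/32
edge 7 of 15 (B): { -1; -1/2; -7/16; -13/32 | -3/8; -1/4; 0 } → -25/64
edge 8 of 15 (B): { -1; -1/2; -7/16; -13/32; -25/64 | -3/8; -1/4; 0 } → -49/128
edge 9 of 15 (B): { -1; -1/2; -7/16; -13/32; -25/64; -49/128 | -3/8; -1/4; 0 } → -97/256
edge 10 of 15 (B): { -1; -1/2; -7/16; -13/32; -25/64; -49/128; -97/256 | -3/8; -1/4; 0 } → -193/512
edge 11 of 15 (B): { -1; -1/2; -7/16; -13/32; -25/64; -49/128; -97/256; -193/512 | -3/8; -1/4; 0 } → -385/1024
edge 12 of 15 (B): { -1; -1/2; -7/16; -13/32; -25/64; -49/128; -97/256; -193/512; -385/1024 | -3/8; -1/4; 0 } → -769/2048
edge 13 of 15 (B): { -1; -1/2; -7/16; -13/32; -25/64; -49/128; -97/256; -193/512; -385/1024; -769/2048 | -3/8; -1/4; 0 } → -1537/4096
edge 14 of 15 (R): { -1; -1/2; -7/16; -13/32; -25/64; -49/128; -97/256; -193/512; -385/1024; -769/2048 | -1537/4096; -3/8; -1/4; 0 } → -3075/8192
edge 15 of 15 (R): { -1; -1/2; -7/16; -13/32; -25/64; -49/128; -97/256; -193/512; -385/1024; -769/2048 | -3075/8192; -1537/4096; -3/8; -1/4; 0 } → -6151/16384

-6151/16384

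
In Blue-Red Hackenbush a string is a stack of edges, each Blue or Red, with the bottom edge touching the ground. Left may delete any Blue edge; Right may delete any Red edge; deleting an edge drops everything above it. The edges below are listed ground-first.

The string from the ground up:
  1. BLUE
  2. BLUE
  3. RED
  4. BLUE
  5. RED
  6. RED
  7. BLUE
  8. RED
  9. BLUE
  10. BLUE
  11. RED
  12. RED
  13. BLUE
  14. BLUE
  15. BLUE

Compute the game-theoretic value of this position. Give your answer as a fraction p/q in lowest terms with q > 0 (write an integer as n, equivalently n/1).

13007/8192

Prefix values for BLUE BLUE RED BLUE RED RED BLUE RED BLUE BLUE RED RED BLUE BLUE BLUE via {L|R} + simplicity:
edge 1 of 15 (BLUE): { 0 | · } so 1
edge 2 of 15 (BLUE): { 0,1 | · } so 2
edge 3 of 15 (RED): { 0,1 | 2 } so 3/2
edge 4 of 15 (BLUE): { 0,1,3/2 | 2 } so 7/4
edge 5 of 15 (RED): { 0,1,3/2 | 7/4,2 } so 13/8
edge 6 of 15 (RED): { 0,1,3/2 | 13/8,7/4,2 } so 25/16
edge 7 of 15 (BLUE): { 0,1,3/2,25/16 | 13/8,7/4,2 } so 51/32
edge 8 of 15 (RED): { 0,1,3/2,25/16 | 51/32,13/8,7/4,2 } so 101/64
edge 9 of 15 (BLUE): { 0,1,3/2,25/16,101/64 | 51/32,13/8,7/4,2 } so 203/128
edge 10 of 15 (BLUE): { 0,1,3/2,25/16,101/64,203/128 | 51/32,13/8,7/4,2 } so 407/256
edge 11 of 15 (RED): { 0,1,3/2,25/16,101/64,203/128 | 407/256,51/32,13/8,7/4,2 } so 813/512
edge 12 of 15 (RED): { 0,1,3/2,25/16,101/64,203/128 | 813/512,407/256,51/32,13/8,7/4,2 } so 1625/1024
edge 13 of 15 (BLUE): { 0,1,3/2,25/16,101/64,203/128,1625/1024 | 813/512,407/256,51/32,13/8,7/4,2 } so 3251/2048
edge 14 of 15 (BLUE): { 0,1,3/2,25/16,101/64,203/128,1625/1024,3251/2048 | 813/512,407/256,51/32,13/8,7/4,2 } so 6503/4096
edge 15 of 15 (BLUE): { 0,1,3/2,25/16,101/64,203/128,1625/1024,3251/2048,6503/4096 | 813/512,407/256,51/32,13/8,7/4,2 } so 13007/8192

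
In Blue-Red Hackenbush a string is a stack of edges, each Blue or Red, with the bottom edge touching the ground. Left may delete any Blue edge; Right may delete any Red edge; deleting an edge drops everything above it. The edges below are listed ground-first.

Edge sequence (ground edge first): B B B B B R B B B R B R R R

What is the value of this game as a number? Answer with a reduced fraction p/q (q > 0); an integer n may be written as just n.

2513/512

Prefix values for B B B B B R B B B R B R R R via {L|R} + simplicity:
edge 1 of 14 (B): { 0 | ∅ } gives 1
edge 2 of 14 (B): { 0 1 | ∅ } gives 2
edge 3 of 14 (B): { 0 1 2 | ∅ } gives 3
edge 4 of 14 (B): { 0 1 2 3 | ∅ } gives 4
edge 5 of 14 (B): { 0 1 2 3 4 | ∅ } gives 5
edge 6 of 14 (R): { 0 1 2 3 4 | 5 } gives 9/2
edge 7 of 14 (B): { 0 1 2 3 4 9/2 | 5 } gives 19/4
edge 8 of 14 (B): { 0 1 2 3 4 9/2 19/4 | 5 } gives 39/8
edge 9 of 14 (B): { 0 1 2 3 4 9/2 19/4 39/8 | 5 } gives 79/16
edge 10 of 14 (R): { 0 1 2 3 4 9/2 19/4 39/8 | 79/16 5 } gives 157/32
edge 11 of 14 (B): { 0 1 2 3 4 9/2 19/4 39/8 157/32 | 79/16 5 } gives 315/64
edge 12 of 14 (R): { 0 1 2 3 4 9/2 19/4 39/8 157/32 | 315/64 79/16 5 } gives 629/128
edge 13 of 14 (R): { 0 1 2 3 4 9/2 19/4 39/8 157/32 | 629/128 315/64 79/16 5 } gives 1257/256
edge 14 of 14 (R): { 0 1 2 3 4 9/2 19/4 39/8 157/32 | 1257/256 629/128 315/64 79/16 5 } gives 2513/512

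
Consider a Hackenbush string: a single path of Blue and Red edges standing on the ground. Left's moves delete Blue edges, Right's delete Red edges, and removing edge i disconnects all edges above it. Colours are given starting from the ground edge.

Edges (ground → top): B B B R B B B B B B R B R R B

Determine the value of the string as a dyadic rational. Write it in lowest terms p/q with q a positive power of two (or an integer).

12243/4096

Prefix values for B B B R B B B B B B R B R R B via {L|R} + simplicity:
B: Left { 0 }, Right { ∅ } => simplest 1
BB: Left { 0, 1 }, Right { ∅ } => simplest 2
BBB: Left { 0, 1, 2 }, Right { ∅ } => simplest 3
BBBR: Left { 0, 1, 2 }, Right { 3 } => simplest 5/2
BBBRB: Left { 0, 1, 2, 5/2 }, Right { 3 } => simplest 11/4
BBBRBB: Left { 0, 1, 2, 5/2, 11/4 }, Right { 3 } => simplest 23/8
BBBRBBB: Left { 0, 1, 2, 5/2, 11/4, 23/8 }, Right { 3 } => simplest 47/16
BBBRBBBB: Left { 0, 1, 2, 5/2, 11/4, 23/8, 47/16 }, Right { 3 } => simplest 95/32
BBBRBBBBB: Left { 0, 1, 2, 5/2, 11/4, 23/8, 47/16, 95/32 }, Right { 3 } => simplest 191/64
BBBRBBBBBB: Left { 0, 1, 2, 5/2, 11/4, 23/8, 47/16, 95/32, 191/64 }, Right { 3 } => simplest 383/128
BBBRBBBBBBR: Left { 0, 1, 2, 5/2, 11/4, 23/8, 47/16, 95/32, 191/64 }, Right { 383/128, 3 } => simplest 765/256
BBBRBBBBBBRB: Left { 0, 1, 2, 5/2, 11/4, 23/8, 47/16, 95/32, 191/64, 765/256 }, Right { 383/128, 3 } => simplest 1531/512
BBBRBBBBBBRBR: Left { 0, 1, 2, 5/2, 11/4, 23/8, 47/16, 95/32, 191/64, 765/256 }, Right { 1531/512, 383/128, 3 } => simplest 3061/1024
BBBRBBBBBBRBRR: Left { 0, 1, 2, 5/2, 11/4, 23/8, 47/16, 95/32, 191/64, 765/256 }, Right { 3061/1024, 1531/512, 383/128, 3 } => simplest 6121/2048
BBBRBBBBBBRBRRB: Left { 0, 1, 2, 5/2, 11/4, 23/8, 47/16, 95/32, 191/64, 765/256, 6121/2048 }, Right { 3061/1024, 1531/512, 383/128, 3 } => simplest 12243/4096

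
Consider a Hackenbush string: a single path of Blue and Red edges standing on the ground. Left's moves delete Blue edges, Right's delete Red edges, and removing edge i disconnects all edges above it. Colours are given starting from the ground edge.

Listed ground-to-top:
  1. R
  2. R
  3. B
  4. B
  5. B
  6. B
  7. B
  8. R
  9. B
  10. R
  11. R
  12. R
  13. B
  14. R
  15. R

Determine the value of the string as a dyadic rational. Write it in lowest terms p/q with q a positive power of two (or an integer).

Prefix values for R R B B B B B R B R R R B R R via {L|R} + simplicity:
edge 1 of 15 (R): { — | 0 } gives -1
edge 2 of 15 (R): { — | -1,0 } gives -2
edge 3 of 15 (B): { -2 | -1,0 } gives -3/2
edge 4 of 15 (B): { -2,-3/2 | -1,0 } gives -5/4
edge 5 of 15 (B): { -2,-3/2,-5/4 | -1,0 } gives -9/8
edge 6 of 15 (B): { -2,-3/2,-5/4,-9/8 | -1,0 } gives -17/16
edge 7 of 15 (B): { -2,-3/2,-5/4,-9/8,-17/16 | -1,0 } gives -33/32
edge 8 of 15 (R): { -2,-3/2,-5/4,-9/8,-17/16 | -33/32,-1,0 } gives -67/64
edge 9 of 15 (B): { -2,-3/2,-5/4,-9/8,-17/16,-67/64 | -33/32,-1,0 } gives -133/128
edge 10 of 15 (R): { -2,-3/2,-5/4,-9/8,-17/16,-67/64 | -133/128,-33/32,-1,0 } gives -267/256
edge 11 of 15 (R): { -2,-3/2,-5/4,-9/8,-17/16,-67/64 | -267/256,-133/128,-33/32,-1,0 } gives -535/512
edge 12 of 15 (R): { -2,-3/2,-5/4,-9/8,-17/16,-67/64 | -535/512,-267/256,-133/128,-33/32,-1,0 } gives -1071/1024
edge 13 of 15 (B): { -2,-3/2,-5/4,-9/8,-17/16,-67/64,-1071/1024 | -535/512,-267/256,-133/128,-33/32,-1,0 } gives -2141/2048
edge 14 of 15 (R): { -2,-3/2,-5/4,-9/8,-17/16,-67/64,-1071/1024 | -2141/2048,-535/512,-267/256,-133/128,-33/32,-1,0 } gives -4283/4096
edge 15 of 15 (R): { -2,-3/2,-5/4,-9/8,-17/16,-67/64,-1071/1024 | -4283/4096,-2141/2048,-535/512,-267/256,-133/128,-33/32,-1,0 } gives -8567/8192

-8567/8192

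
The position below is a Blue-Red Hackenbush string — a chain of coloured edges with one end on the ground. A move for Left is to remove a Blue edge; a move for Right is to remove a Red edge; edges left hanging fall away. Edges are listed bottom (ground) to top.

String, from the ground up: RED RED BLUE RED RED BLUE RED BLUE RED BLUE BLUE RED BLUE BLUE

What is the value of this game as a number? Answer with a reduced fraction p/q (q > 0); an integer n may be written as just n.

edge 1 of 14 (RED): {  | 0 } gives -1
edge 2 of 14 (RED): {  | -1,0 } gives -2
edge 3 of 14 (BLUE): { -2 | -1,0 } gives -3/2
edge 4 of 14 (RED): { -2 | -3/2,-1,0 } gives -7/4
edge 5 of 14 (RED): { -2 | -7/4,-3/2,-1,0 } gives -15/8
edge 6 of 14 (BLUE): { -2,-15/8 | -7/4,-3/2,-1,0 } gives -29/16
edge 7 of 14 (RED): { -2,-15/8 | -29/16,-7/4,-3/2,-1,0 } gives -59/32
edge 8 of 14 (BLUE): { -2,-15/8,-59/32 | -29/16,-7/4,-3/2,-1,0 } gives -117/64
edge 9 of 14 (RED): { -2,-15/8,-59/32 | -117/64,-29/16,-7/4,-3/2,-1,0 } gives -235/128
edge 10 of 14 (BLUE): { -2,-15/8,-59/32,-235/128 | -117/64,-29/16,-7/4,-3/2,-1,0 } gives -469/256
edge 11 of 14 (BLUE): { -2,-15/8,-59/32,-235/128,-469/256 | -117/64,-29/16,-7/4,-3/2,-1,0 } gives -937/512
edge 12 of 14 (RED): { -2,-15/8,-59/32,-235/128,-469/256 | -937/512,-117/64,-29/16,-7/4,-3/2,-1,0 } gives -1875/1024
edge 13 of 14 (BLUE): { -2,-15/8,-59/32,-235/128,-469/256,-1875/1024 | -937/512,-117/64,-29/16,-7/4,-3/2,-1,0 } gives -3749/2048
edge 14 of 14 (BLUE): { -2,-15/8,-59/32,-235/128,-469/256,-1875/1024,-3749/2048 | -937/512,-117/64,-29/16,-7/4,-3/2,-1,0 } gives -7497/4096

-7497/4096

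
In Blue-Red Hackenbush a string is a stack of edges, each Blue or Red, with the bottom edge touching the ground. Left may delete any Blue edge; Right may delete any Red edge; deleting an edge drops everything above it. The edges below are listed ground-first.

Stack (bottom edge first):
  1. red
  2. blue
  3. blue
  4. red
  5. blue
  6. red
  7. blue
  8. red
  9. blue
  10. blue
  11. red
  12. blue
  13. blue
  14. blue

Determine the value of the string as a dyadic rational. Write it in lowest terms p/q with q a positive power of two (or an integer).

Build val(s[:k]) for k = 1..14, string s = red blue blue red blue red blue red blue blue red blue blue blue.
edge 1 of 14 (red): { ∅ | 0 } → -1
edge 2 of 14 (blue): { -1 | 0 } → -1/2
edge 3 of 14 (blue): { -1 -1/2 | 0 } → -1/4
edge 4 of 14 (red): { -1 -1/2 | -1/4 0 } → -3/8
edge 5 of 14 (blue): { -1 -1/2 -3/8 | -1/4 0 } → -5/16
edge 6 of 14 (red): { -1 -1/2 -3/8 | -5/16 -1/4 0 } → -11/32
edge 7 of 14 (blue): { -1 -1/2 -3/8 -11/32 | -5/16 -1/4 0 } → -21/64
edge 8 of 14 (red): { -1 -1/2 -3/8 -11/32 | -21/64 -5/16 -1/4 0 } → -43/128
edge 9 of 14 (blue): { -1 -1/2 -3/8 -11/32 -43/128 | -21/64 -5/16 -1/4 0 } → -85/256
edge 10 of 14 (blue): { -1 -1/2 -3/8 -11/32 -43/128 -85/256 | -21/64 -5/16 -1/4 0 } → -169/512
edge 11 of 14 (red): { -1 -1/2 -3/8 -11/32 -43/128 -85/256 | -169/512 -21/64 -5/16 -1/4 0 } → -339/1024
edge 12 of 14 (blue): { -1 -1/2 -3/8 -11/32 -43/128 -85/256 -339/1024 | -169/512 -21/64 -5/16 -1/4 0 } → -677/2048
edge 13 of 14 (blue): { -1 -1/2 -3/8 -11/32 -43/128 -85/256 -339/1024 -677/2048 | -169/512 -21/64 -5/16 -1/4 0 } → -1353/4096
edge 14 of 14 (blue): { -1 -1/2 -3/8 -11/32 -43/128 -85/256 -339/1024 -677/2048 -1353/4096 | -169/512 -21/64 -5/16 -1/4 0 } → -2705/8192

-2705/8192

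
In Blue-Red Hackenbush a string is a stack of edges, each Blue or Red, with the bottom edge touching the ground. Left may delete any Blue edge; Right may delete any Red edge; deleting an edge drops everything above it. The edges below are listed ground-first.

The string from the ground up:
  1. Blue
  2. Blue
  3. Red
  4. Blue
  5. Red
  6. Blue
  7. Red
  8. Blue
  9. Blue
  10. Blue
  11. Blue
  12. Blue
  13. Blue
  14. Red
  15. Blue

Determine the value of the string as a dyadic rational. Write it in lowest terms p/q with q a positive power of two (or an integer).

g_1 [B]  L=[0]  R=[]  → 1
g_2 [BB]  L=[0,1]  R=[]  → 2
g_3 [BBR]  L=[0,1]  R=[2]  → 3/2
g_4 [BBRB]  L=[0,1,3/2]  R=[2]  → 7/4
g_5 [BBRBR]  L=[0,1,3/2]  R=[7/4,2]  → 13/8
g_6 [BBRBRB]  L=[0,1,3/2,13/8]  R=[7/4,2]  → 27/16
g_7 [BBRBRBR]  L=[0,1,3/2,13/8]  R=[27/16,7/4,2]  → 53/32
g_8 [BBRBRBRB]  L=[0,1,3/2,13/8,53/32]  R=[27/16,7/4,2]  → 107/64
g_9 [BBRBRBRBB]  L=[0,1,3/2,13/8,53/32,107/64]  R=[27/16,7/4,2]  → 215/128
g_10 [BBRBRBRBBB]  L=[0,1,3/2,13/8,53/32,107/64,215/128]  R=[27/16,7/4,2]  → 431/256
g_11 [BBRBRBRBBBB]  L=[0,1,3/2,13/8,53/32,107/64,215/128,431/256]  R=[27/16,7/4,2]  → 863/512
g_12 [BBRBRBRBBBBB]  L=[0,1,3/2,13/8,53/32,107/64,215/128,431/256,863/512]  R=[27/16,7/4,2]  → 1727/1024
g_13 [BBRBRBRBBBBBB]  L=[0,1,3/2,13/8,53/32,107/64,215/128,431/256,863/512,1727/1024]  R=[27/16,7/4,2]  → 3455/2048
g_14 [BBRBRBRBBBBBBR]  L=[0,1,3/2,13/8,53/32,107/64,215/128,431/256,863/512,1727/1024]  R=[3455/2048,27/16,7/4,2]  → 6909/4096
g_15 [BBRBRBRBBBBBBRB]  L=[0,1,3/2,13/8,53/32,107/64,215/128,431/256,863/512,1727/1024,6909/4096]  R=[3455/2048,27/16,7/4,2]  → 13819/8192

13819/8192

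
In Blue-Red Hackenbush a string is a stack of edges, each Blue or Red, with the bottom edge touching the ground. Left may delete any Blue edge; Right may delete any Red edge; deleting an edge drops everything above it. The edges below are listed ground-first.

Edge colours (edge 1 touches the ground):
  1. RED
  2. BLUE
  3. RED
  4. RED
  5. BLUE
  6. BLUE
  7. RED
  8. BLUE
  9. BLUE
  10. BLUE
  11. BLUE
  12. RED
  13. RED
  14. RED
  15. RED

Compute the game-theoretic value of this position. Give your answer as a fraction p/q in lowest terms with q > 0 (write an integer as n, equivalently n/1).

-12831/16384

Prefix values for RED BLUE RED RED BLUE BLUE RED BLUE BLUE BLUE BLUE RED RED RED RED via {L|R} + simplicity:
G(R) = {  | 0 } => -1
G(RB) = { -1 | 0 } => -1/2
G(RBR) = { -1 | -1/2; 0 } => -3/4
G(RBRR) = { -1 | -3/4; -1/2; 0 } => -7/8
G(RBRRB) = { -1; -7/8 | -3/4; -1/2; 0 } => -13/16
G(RBRRBB) = { -1; -7/8; -13/16 | -3/4; -1/2; 0 } => -25/32
G(RBRRBBR) = { -1; -7/8; -13/16 | -25/32; -3/4; -1/2; 0 } => -51/64
G(RBRRBBRB) = { -1; -7/8; -13/16; -51/64 | -25/32; -3/4; -1/2; 0 } => -101/128
G(RBRRBBRBB) = { -1; -7/8; -13/16; -51/64; -101/128 | -25/32; -3/4; -1/2; 0 } => -201/256
G(RBRRBBRBBB) = { -1; -7/8; -13/16; -51/64; -101/128; -201/256 | -25/32; -3/4; -1/2; 0 } => -401/512
G(RBRRBBRBBBB) = { -1; -7/8; -13/16; -51/64; -101/128; -201/256; -401/512 | -25/32; -3/4; -1/2; 0 } => -801/1024
G(RBRRBBRBBBBR) = { -1; -7/8; -13/16; -51/64; -101/128; -201/256; -401/512 | -801/1024; -25/32; -3/4; -1/2; 0 } => -1603/2048
G(RBRRBBRBBBBRR) = { -1; -7/8; -13/16; -51/64; -101/128; -201/256; -401/512 | -1603/2048; -801/1024; -25/32; -3/4; -1/2; 0 } => -3207/4096
G(RBRRBBRBBBBRRR) = { -1; -7/8; -13/16; -51/64; -101/128; -201/256; -401/512 | -3207/4096; -1603/2048; -801/1024; -25/32; -3/4; -1/2; 0 } => -6415/8192
G(RBRRBBRBBBBRRRR) = { -1; -7/8; -13/16; -51/64; -101/128; -201/256; -401/512 | -6415/8192; -3207/4096; -1603/2048; -801/1024; -25/32; -3/4; -1/2; 0 } => -12831/16384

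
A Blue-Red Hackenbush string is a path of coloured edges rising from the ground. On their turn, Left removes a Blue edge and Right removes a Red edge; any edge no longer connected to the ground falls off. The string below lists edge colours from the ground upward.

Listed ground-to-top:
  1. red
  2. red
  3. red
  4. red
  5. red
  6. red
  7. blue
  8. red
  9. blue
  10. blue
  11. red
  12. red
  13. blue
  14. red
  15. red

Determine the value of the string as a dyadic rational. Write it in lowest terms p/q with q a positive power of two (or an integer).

step 1: add red to get r; options L={ none } R={ 0 } = -1
step 2: add red to get rr; options L={ none } R={ -1 0 } = -2
step 3: add red to get rrr; options L={ none } R={ -2 -1 0 } = -3
step 4: add red to get rrrr; options L={ none } R={ -3 -2 -1 0 } = -4
step 5: add red to get rrrrr; options L={ none } R={ -4 -3 -2 -1 0 } = -5
step 6: add red to get rrrrrr; options L={ none } R={ -5 -4 -3 -2 -1 0 } = -6
step 7: add blue to get rrrrrrb; options L={ -6 } R={ -5 -4 -3 -2 -1 0 } = -11/2
step 8: add red to get rrrrrrbr; options L={ -6 } R={ -11/2 -5 -4 -3 -2 -1 0 } = -23/4
step 9: add blue to get rrrrrrbrb; options L={ -6 -23/4 } R={ -11/2 -5 -4 -3 -2 -1 0 } = -45/8
step 10: add blue to get rrrrrrbrbb; options L={ -6 -23/4 -45/8 } R={ -11/2 -5 -4 -3 -2 -1 0 } = -89/16
step 11: add red to get rrrrrrbrbbr; options L={ -6 -23/4 -45/8 } R={ -89/16 -11/2 -5 -4 -3 -2 -1 0 } = -179/32
step 12: add red to get rrrrrrbrbbrr; options L={ -6 -23/4 -45/8 } R={ -179/32 -89/16 -11/2 -5 -4 -3 -2 -1 0 } = -359/64
step 13: add blue to get rrrrrrbrbbrrb; options L={ -6 -23/4 -45/8 -359/64 } R={ -179/32 -89/16 -11/2 -5 -4 -3 -2 -1 0 } = -717/128
step 14: add red to get rrrrrrbrbbrrbr; options L={ -6 -23/4 -45/8 -359/64 } R={ -717/128 -179/32 -89/16 -11/2 -5 -4 -3 -2 -1 0 } = -1435/256
step 15: add red to get rrrrrrbrbbrrbrr; options L={ -6 -23/4 -45/8 -359/64 } R={ -1435/256 -717/128 -179/32 -89/16 -11/2 -5 -4 -3 -2 -1 0 } = -2871/512

-2871/512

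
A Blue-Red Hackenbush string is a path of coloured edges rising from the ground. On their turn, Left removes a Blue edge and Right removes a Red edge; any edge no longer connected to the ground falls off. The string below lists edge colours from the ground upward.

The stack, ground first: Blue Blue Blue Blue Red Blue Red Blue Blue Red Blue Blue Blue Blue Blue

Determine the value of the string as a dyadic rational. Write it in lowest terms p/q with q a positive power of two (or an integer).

7615/2048

Recurse on prefixes of the 15-edge string Blue Blue Blue Blue Red Blue Red Blue Blue Red Blue Blue Blue Blue Blue:
1 of 15 · B · max L 0 · min R +∞ -> 1
2 of 15 · BB · max L 1 · min R +∞ -> 2
3 of 15 · BBB · max L 2 · min R +∞ -> 3
4 of 15 · BBBB · max L 3 · min R +∞ -> 4
5 of 15 · BBBBR · max L 3 · min R 4 -> 7/2
6 of 15 · BBBBRB · max L 7/2 · min R 4 -> 15/4
7 of 15 · BBBBRBR · max L 7/2 · min R 15/4 -> 29/8
8 of 15 · BBBBRBRB · max L 29/8 · min R 15/4 -> 59/16
9 of 15 · BBBBRBRBB · max L 59/16 · min R 15/4 -> 119/32
10 of 15 · BBBBRBRBBR · max L 59/16 · min R 119/32 -> 237/64
11 of 15 · BBBBRBRBBRB · max L 237/64 · min R 119/32 -> 475/128
12 of 15 · BBBBRBRBBRBB · max L 475/128 · min R 119/32 -> 951/256
13 of 15 · BBBBRBRBBRBBB · max L 951/256 · min R 119/32 -> 1903/512
14 of 15 · BBBBRBRBBRBBBB · max L 1903/512 · min R 119/32 -> 3807/1024
15 of 15 · BBBBRBRBBRBBBBB · max L 3807/1024 · min R 119/32 -> 7615/2048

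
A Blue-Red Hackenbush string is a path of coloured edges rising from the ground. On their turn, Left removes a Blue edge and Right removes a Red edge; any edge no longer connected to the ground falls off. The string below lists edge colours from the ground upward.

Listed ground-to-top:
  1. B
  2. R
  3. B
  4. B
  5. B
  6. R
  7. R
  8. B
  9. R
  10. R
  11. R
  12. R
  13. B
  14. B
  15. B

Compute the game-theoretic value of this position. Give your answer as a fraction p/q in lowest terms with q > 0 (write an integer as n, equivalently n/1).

14607/16384

Build val(s[:k]) for k = 1..15, string s = B R B B B R R B R R R R B B B.
val_1 [B]  L=[0]  R=[∅]  — 1
val_2 [BR]  L=[0]  R=[1]  — 1/2
val_3 [BRB]  L=[0; 1/2]  R=[1]  — 3/4
val_4 [BRBB]  L=[0; 1/2; 3/4]  R=[1]  — 7/8
val_5 [BRBBB]  L=[0; 1/2; 3/4; 7/8]  R=[1]  — 15/16
val_6 [BRBBBR]  L=[0; 1/2; 3/4; 7/8]  R=[15/16; 1]  — 29/32
val_7 [BRBBBRR]  L=[0; 1/2; 3/4; 7/8]  R=[29/32; 15/16; 1]  — 57/64
val_8 [BRBBBRRB]  L=[0; 1/2; 3/4; 7/8; 57/64]  R=[29/32; 15/16; 1]  — 115/128
val_9 [BRBBBRRBR]  L=[0; 1/2; 3/4; 7/8; 57/64]  R=[115/128; 29/32; 15/16; 1]  — 229/256
val_10 [BRBBBRRBRR]  L=[0; 1/2; 3/4; 7/8; 57/64]  R=[229/256; 115/128; 29/32; 15/16; 1]  — 457/512
val_11 [BRBBBRRBRRR]  L=[0; 1/2; 3/4; 7/8; 57/64]  R=[457/512; 229/256; 115/128; 29/32; 15/16; 1]  — 913/1024
val_12 [BRBBBRRBRRRR]  L=[0; 1/2; 3/4; 7/8; 57/64]  R=[913/1024; 457/512; 229/256; 115/128; 29/32; 15/16; 1]  — 1825/2048
val_13 [BRBBBRRBRRRRB]  L=[0; 1/2; 3/4; 7/8; 57/64; 1825/2048]  R=[913/1024; 457/512; 229/256; 115/128; 29/32; 15/16; 1]  — 3651/4096
val_14 [BRBBBRRBRRRRBB]  L=[0; 1/2; 3/4; 7/8; 57/64; 1825/2048; 3651/4096]  R=[913/1024; 457/512; 229/256; 115/128; 29/32; 15/16; 1]  — 7303/8192
val_15 [BRBBBRRBRRRRBBB]  L=[0; 1/2; 3/4; 7/8; 57/64; 1825/2048; 3651/4096; 7303/8192]  R=[913/1024; 457/512; 229/256; 115/128; 29/32; 15/16; 1]  — 14607/16384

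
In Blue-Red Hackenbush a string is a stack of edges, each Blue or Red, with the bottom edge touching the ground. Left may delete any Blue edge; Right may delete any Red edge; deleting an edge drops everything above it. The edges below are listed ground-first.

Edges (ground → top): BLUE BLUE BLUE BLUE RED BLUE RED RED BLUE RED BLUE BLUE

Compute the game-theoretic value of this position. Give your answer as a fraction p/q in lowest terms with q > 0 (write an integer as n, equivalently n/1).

919/256

Build value(s[:k]) for k = 1..12, string s = BLUE BLUE BLUE BLUE RED BLUE RED RED BLUE RED BLUE BLUE.
value(B) = { 0 | — } gives 1
value(BB) = { 0; 1 | — } gives 2
value(BBB) = { 0; 1; 2 | — } gives 3
value(BBBB) = { 0; 1; 2; 3 | — } gives 4
value(BBBBR) = { 0; 1; 2; 3 | 4 } gives 7/2
value(BBBBRB) = { 0; 1; 2; 3; 7/2 | 4 } gives 15/4
value(BBBBRBR) = { 0; 1; 2; 3; 7/2 | 15/4; 4 } gives 29/8
value(BBBBRBRR) = { 0; 1; 2; 3; 7/2 | 29/8; 15/4; 4 } gives 57/16
value(BBBBRBRRB) = { 0; 1; 2; 3; 7/2; 57/16 | 29/8; 15/4; 4 } gives 115/32
value(BBBBRBRRBR) = { 0; 1; 2; 3; 7/2; 57/16 | 115/32; 29/8; 15/4; 4 } gives 229/64
value(BBBBRBRRBRB) = { 0; 1; 2; 3; 7/2; 57/16; 229/64 | 115/32; 29/8; 15/4; 4 } gives 459/128
value(BBBBRBRRBRBB) = { 0; 1; 2; 3; 7/2; 57/16; 229/64; 459/128 | 115/32; 29/8; 15/4; 4 } gives 919/256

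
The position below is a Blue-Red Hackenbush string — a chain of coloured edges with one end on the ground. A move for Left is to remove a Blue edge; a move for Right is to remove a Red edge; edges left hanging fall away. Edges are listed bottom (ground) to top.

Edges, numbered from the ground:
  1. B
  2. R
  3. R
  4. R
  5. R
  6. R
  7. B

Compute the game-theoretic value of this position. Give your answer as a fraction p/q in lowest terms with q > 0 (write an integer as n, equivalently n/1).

Build v(s[:k]) for k = 1..7, string s = B R R R R R B.
v(B) = { 0 | none } -> 1
v(BR) = { 0 | 1 } -> 1/2
v(BRR) = { 0 | 1/2; 1 } -> 1/4
v(BRRR) = { 0 | 1/4; 1/2; 1 } -> 1/8
v(BRRRR) = { 0 | 1/8; 1/4; 1/2; 1 } -> 1/16
v(BRRRRR) = { 0 | 1/16; 1/8; 1/4; 1/2; 1 } -> 1/32
v(BRRRRRB) = { 0; 1/32 | 1/16; 1/8; 1/4; 1/2; 1 } -> 3/64

3/64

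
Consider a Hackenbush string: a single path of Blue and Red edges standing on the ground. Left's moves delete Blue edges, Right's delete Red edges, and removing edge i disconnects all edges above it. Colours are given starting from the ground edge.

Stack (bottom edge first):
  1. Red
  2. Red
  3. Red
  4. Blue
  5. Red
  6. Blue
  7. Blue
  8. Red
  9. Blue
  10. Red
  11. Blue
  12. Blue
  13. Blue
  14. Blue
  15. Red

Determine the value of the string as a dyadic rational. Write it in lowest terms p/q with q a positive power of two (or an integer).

-10563/4096

Recurse on prefixes of the 15-edge string Red Red Red Blue Red Blue Blue Red Blue Red Blue Blue Blue Blue Red:
g(R) = { — | 0 } -> -1
g(RR) = { — | -1,0 } -> -2
g(RRR) = { — | -2,-1,0 } -> -3
g(RRRB) = { -3 | -2,-1,0 } -> -5/2
g(RRRBR) = { -3 | -5/2,-2,-1,0 } -> -11/4
g(RRRBRB) = { -3,-11/4 | -5/2,-2,-1,0 } -> -21/8
g(RRRBRBB) = { -3,-11/4,-21/8 | -5/2,-2,-1,0 } -> -41/16
g(RRRBRBBR) = { -3,-11/4,-21/8 | -41/16,-5/2,-2,-1,0 } -> -83/32
g(RRRBRBBRB) = { -3,-11/4,-21/8,-83/32 | -41/16,-5/2,-2,-1,0 } -> -165/64
g(RRRBRBBRBR) = { -3,-11/4,-21/8,-83/32 | -165/64,-41/16,-5/2,-2,-1,0 } -> -331/128
g(RRRBRBBRBRB) = { -3,-11/4,-21/8,-83/32,-331/128 | -165/64,-41/16,-5/2,-2,-1,0 } -> -661/256
g(RRRBRBBRBRBB) = { -3,-11/4,-21/8,-83/32,-331/128,-661/256 | -165/64,-41/16,-5/2,-2,-1,0 } -> -1321/512
g(RRRBRBBRBRBBB) = { -3,-11/4,-21/8,-83/32,-331/128,-661/256,-1321/512 | -165/64,-41/16,-5/2,-2,-1,0 } -> -2641/1024
g(RRRBRBBRBRBBBB) = { -3,-11/4,-21/8,-83/32,-331/128,-661/256,-1321/512,-2641/1024 | -165/64,-41/16,-5/2,-2,-1,0 } -> -5281/2048
g(RRRBRBBRBRBBBBR) = { -3,-11/4,-21/8,-83/32,-331/128,-661/256,-1321/512,-2641/1024 | -5281/2048,-165/64,-41/16,-5/2,-2,-1,0 } -> -10563/4096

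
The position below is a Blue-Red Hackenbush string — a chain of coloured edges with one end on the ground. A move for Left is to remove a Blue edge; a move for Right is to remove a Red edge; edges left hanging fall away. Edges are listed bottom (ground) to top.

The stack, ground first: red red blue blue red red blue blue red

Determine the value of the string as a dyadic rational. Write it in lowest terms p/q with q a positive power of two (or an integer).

-179/128

Build val(s[:k]) for k = 1..9, string s = red red blue blue red red blue blue red.
1 of 9 · r · max L −∞ · min R 0 gives -1
2 of 9 · rr · max L −∞ · min R -1 gives -2
3 of 9 · rrb · max L -2 · min R -1 gives -3/2
4 of 9 · rrbb · max L -3/2 · min R -1 gives -5/4
5 of 9 · rrbbr · max L -3/2 · min R -5/4 gives -11/8
6 of 9 · rrbbrr · max L -3/2 · min R -11/8 gives -23/16
7 of 9 · rrbbrrb · max L -23/16 · min R -11/8 gives -45/32
8 of 9 · rrbbrrbb · max L -45/32 · min R -11/8 gives -89/64
9 of 9 · rrbbrrbbr · max L -45/32 · min R -89/64 gives -179/128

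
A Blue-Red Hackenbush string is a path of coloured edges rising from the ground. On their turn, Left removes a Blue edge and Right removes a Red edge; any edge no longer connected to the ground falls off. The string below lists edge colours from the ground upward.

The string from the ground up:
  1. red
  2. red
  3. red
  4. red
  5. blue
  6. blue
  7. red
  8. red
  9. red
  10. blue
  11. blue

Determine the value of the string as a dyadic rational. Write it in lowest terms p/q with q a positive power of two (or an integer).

-441/128

edge 1 of 11 (red): {  | 0 } => -1
edge 2 of 11 (red): {  | -1, 0 } => -2
edge 3 of 11 (red): {  | -2, -1, 0 } => -3
edge 4 of 11 (red): {  | -3, -2, -1, 0 } => -4
edge 5 of 11 (blue): { -4 | -3, -2, -1, 0 } => -7/2
edge 6 of 11 (blue): { -4, -7/2 | -3, -2, -1, 0 } => -13/4
edge 7 of 11 (red): { -4, -7/2 | -13/4, -3, -2, -1, 0 } => -27/8
edge 8 of 11 (red): { -4, -7/2 | -27/8, -13/4, -3, -2, -1, 0 } => -55/16
edge 9 of 11 (red): { -4, -7/2 | -55/16, -27/8, -13/4, -3, -2, -1, 0 } => -111/32
edge 10 of 11 (blue): { -4, -7/2, -111/32 | -55/16, -27/8, -13/4, -3, -2, -1, 0 } => -221/64
edge 11 of 11 (blue): { -4, -7/2, -111/32, -221/64 | -55/16, -27/8, -13/4, -3, -2, -1, 0 } => -441/128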